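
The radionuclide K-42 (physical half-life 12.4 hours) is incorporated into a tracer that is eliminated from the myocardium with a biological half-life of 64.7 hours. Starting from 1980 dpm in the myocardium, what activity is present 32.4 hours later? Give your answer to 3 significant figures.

1/t_eff = 1/t_phys + 1/t_biol = 1/12.4 + 1/64.7 = 0.096101 per hour.
t_eff = 12.4 × 64.7 / (12.4 + 64.7) ≈ 10.406 hours.
Remaining = 1980 × (1/2)^(32.4/10.406) = 1980 × (1/2)^3.1137 ≈ 228.75 dpm.

229 dpm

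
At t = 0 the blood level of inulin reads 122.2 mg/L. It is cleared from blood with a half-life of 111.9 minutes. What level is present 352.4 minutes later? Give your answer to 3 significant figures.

13.8 mg/L

Number of half-lives: n = 352.4/111.9 ≈ 3.1492.
Remaining = 122.2 × (1/2)^3.1492 = 122.2 × 0.11272 ≈ 13.774 mg/L.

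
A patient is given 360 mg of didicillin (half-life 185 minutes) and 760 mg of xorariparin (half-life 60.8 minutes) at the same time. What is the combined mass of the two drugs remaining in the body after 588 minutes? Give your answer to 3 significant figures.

didicillin: 360 × (1/2)^(588/185) = 360 × (1/2)^3.1784 ≈ 39.766 mg.
xorariparin: 760 × (1/2)^(588/60.8) = 760 × (1/2)^9.6711 ≈ 0.93226 mg.
Total = 39.766 + 0.93226 ≈ 40.699 mg.

40.7 mg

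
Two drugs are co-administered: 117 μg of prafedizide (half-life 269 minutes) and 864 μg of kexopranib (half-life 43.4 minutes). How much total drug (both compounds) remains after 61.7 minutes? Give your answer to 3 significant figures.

prafedizide: 117 × (1/2)^(61.7/269) = 117 × (1/2)^0.22937 ≈ 99.802 μg.
kexopranib: 864 × (1/2)^(61.7/43.4) = 864 × (1/2)^1.4217 ≈ 322.52 μg.
Total = 99.802 + 322.52 ≈ 422.32 μg.

422 μg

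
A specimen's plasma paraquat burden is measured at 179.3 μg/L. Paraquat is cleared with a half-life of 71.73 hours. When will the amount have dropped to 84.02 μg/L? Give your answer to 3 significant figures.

Fraction remaining = 84.02/179.3 ≈ 0.4686.
n = log₂(179.3/84.02) = ln(2.134)/ln 2 ≈ 1.0936 half-lives.
t = n × t½ = 1.0936 × 71.73 ≈ 78.442 hours.

78.4 hours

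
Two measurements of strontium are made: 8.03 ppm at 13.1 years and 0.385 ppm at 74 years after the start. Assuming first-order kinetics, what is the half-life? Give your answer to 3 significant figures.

13.9 years

Over Δt = 74 − 13.1 = 60.9 years, the level fell by a factor of 8.03/0.385 ≈ 20.857.
n = log₂(20.857) ≈ 4.3825 half-lives, so t½ = 60.9/4.3825 ≈ 13.896 years.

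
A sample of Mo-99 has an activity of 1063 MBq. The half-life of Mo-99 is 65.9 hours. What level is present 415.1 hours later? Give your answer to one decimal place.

Number of half-lives: n = 415.1/65.9 ≈ 6.2989.
Remaining = 1063 × (1/2)^6.2989 = 1063 × 0.012701 ≈ 13.501 MBq.

13.5 MBq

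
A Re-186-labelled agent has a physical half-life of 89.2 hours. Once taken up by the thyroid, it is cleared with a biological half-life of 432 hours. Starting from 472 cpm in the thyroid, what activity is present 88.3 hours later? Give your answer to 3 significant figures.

1/t_eff = 1/t_phys + 1/t_biol = 1/89.2 + 1/432 = 0.013526 per hour.
t_eff = 89.2 × 432 / (89.2 + 432) ≈ 73.934 hours.
Remaining = 472 × (1/2)^(88.3/73.934) = 472 × (1/2)^1.1943 ≈ 206.26 cpm.

206 cpm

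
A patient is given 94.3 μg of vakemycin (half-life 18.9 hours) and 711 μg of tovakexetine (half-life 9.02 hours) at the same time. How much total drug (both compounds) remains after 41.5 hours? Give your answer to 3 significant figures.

49.9 μg

vakemycin: 94.3 × (1/2)^(41.5/18.9) = 94.3 × (1/2)^2.1958 ≈ 20.584 μg.
tovakexetine: 711 × (1/2)^(41.5/9.02) = 711 × (1/2)^4.6009 ≈ 29.3 μg.
Total = 20.584 + 29.3 ≈ 49.883 μg.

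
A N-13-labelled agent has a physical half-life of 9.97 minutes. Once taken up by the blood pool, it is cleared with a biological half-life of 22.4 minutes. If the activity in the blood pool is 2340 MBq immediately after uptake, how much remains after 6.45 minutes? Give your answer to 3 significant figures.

1220 MBq

1/t_eff = 1/t_phys + 1/t_biol = 1/9.97 + 1/22.4 = 0.14494 per minute.
t_eff = 9.97 × 22.4 / (9.97 + 22.4) ≈ 6.8992 minutes.
Remaining = 2340 × (1/2)^(6.45/6.8992) = 2340 × (1/2)^0.93489 ≈ 1224 MBq.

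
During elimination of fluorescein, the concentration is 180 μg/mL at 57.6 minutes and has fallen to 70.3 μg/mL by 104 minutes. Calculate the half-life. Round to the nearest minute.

34 minutes

Over Δt = 104 − 57.6 = 46.4 minutes, the level fell by a factor of 180/70.3 ≈ 2.5605.
n = log₂(2.5605) ≈ 1.3564 half-lives, so t½ = 46.4/1.3564 ≈ 34.208 minutes.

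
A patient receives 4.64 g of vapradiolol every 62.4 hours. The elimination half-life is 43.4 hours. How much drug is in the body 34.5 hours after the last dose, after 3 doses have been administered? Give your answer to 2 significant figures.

The 3 doses were given 159.3, 96.9, 34.5 hours ago.
Total = 4.64·(1/2)^(159.3/43.4) + 4.64·(1/2)^(96.9/43.4) + 4.64·(1/2)^(34.5/43.4)
      = 0.36441 + 0.98719 + 2.6744 ≈ 4.026 g.

4.0 g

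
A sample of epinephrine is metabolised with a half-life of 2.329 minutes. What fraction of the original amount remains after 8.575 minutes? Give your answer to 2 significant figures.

n = 8.575/2.329 ≈ 3.6818 half-lives.
Fraction remaining = (1/2)^3.6818 ≈ 0.077921.

0.078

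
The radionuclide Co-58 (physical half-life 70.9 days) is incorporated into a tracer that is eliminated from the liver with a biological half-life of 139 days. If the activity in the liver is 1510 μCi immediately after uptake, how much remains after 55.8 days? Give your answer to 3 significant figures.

1/t_eff = 1/t_phys + 1/t_biol = 1/70.9 + 1/139 = 0.021299 per day.
t_eff = 70.9 × 139 / (70.9 + 139) ≈ 46.951 days.
Remaining = 1510 × (1/2)^(55.8/46.951) = 1510 × (1/2)^1.1885 ≈ 662.54 μCi.

663 μCi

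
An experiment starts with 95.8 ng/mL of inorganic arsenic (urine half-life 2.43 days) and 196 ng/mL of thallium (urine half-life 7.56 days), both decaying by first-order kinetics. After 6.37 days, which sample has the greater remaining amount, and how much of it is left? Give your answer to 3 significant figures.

thallium, 109 ng/mL

inorganic arsenic: 95.8 × (1/2)^2.6214 ≈ 15.568 ng/mL.
thallium: 196 × (1/2)^0.84259 ≈ 109.3 ng/mL.
Thallium has more remaining, at ≈ 109.3 ng/mL.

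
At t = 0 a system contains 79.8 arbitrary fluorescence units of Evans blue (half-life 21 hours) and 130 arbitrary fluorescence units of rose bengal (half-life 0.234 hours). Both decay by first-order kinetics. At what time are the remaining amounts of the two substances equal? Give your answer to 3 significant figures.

Set 79.8·(1/2)^(t/21) = 130·(1/2)^(t/0.234).
Taking log₂: log₂(79.8/130) = t·(1/21 − 1/0.234).
log₂(0.61385) = -0.70405; 1/21 − 1/0.234 = -4.2259.
t = -0.70405 / -4.2259 ≈ 0.1666 hours.

0.167 hours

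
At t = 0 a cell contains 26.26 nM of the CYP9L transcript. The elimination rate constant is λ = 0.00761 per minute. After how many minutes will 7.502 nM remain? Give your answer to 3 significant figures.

165 minutes

t½ = ln 2 / λ = 0.69315 / 0.00761 ≈ 91.084 minutes.
Fraction remaining = 7.502/26.26 ≈ 0.28568.
n = log₂(26.26/7.502) = ln(3.5004)/ln 2 ≈ 1.8075 half-lives.
t = n × t½ = 1.8075 × 91.084 ≈ 164.64 minutes.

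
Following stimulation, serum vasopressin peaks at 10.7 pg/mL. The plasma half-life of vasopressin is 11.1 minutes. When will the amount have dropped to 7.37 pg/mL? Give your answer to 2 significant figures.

6.0 minutes

Fraction remaining = 7.37/10.7 ≈ 0.68879.
n = log₂(10.7/7.37) = ln(1.4518)/ln 2 ≈ 0.53787 half-lives.
t = n × t½ = 0.53787 × 11.1 ≈ 5.9704 minutes.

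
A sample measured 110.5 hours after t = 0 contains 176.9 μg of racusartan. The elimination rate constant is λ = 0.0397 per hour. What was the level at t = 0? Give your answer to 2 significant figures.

t½ = ln 2 / λ = 0.69315 / 0.0397 ≈ 17.46 hours.
Number of half-lives elapsed: n = 110.5/17.46 ≈ 6.3289.
A₀ = A × 2^n = 176.9 × 2^6.3289 = 176.9 × 80.387 ≈ 14220 μg.

14000 μg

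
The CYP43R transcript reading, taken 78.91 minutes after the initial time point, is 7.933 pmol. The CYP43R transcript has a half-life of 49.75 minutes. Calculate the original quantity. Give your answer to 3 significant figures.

Number of half-lives elapsed: n = 78.91/49.75 ≈ 1.5861.
A₀ = A × 2^n = 7.933 × 2^1.5861 = 7.933 × 3.0024 ≈ 23.818 pmol.

23.8 pmol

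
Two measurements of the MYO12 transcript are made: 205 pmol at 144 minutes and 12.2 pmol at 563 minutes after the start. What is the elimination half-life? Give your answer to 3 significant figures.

Over Δt = 563 − 144 = 419 minutes, the level fell by a factor of 205/12.2 ≈ 16.803.
n = log₂(16.803) ≈ 4.0707 half-lives, so t½ = 419/4.0707 ≈ 102.93 minutes.

103 minutes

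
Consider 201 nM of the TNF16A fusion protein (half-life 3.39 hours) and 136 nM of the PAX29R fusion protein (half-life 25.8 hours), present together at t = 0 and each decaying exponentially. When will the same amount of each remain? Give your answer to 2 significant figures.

2.2 hours

Set 201·(1/2)^(t/3.39) = 136·(1/2)^(t/25.8).
Taking log₂: log₂(201/136) = t·(1/3.39 − 1/25.8).
log₂(1.4779) = 0.56359; 1/3.39 − 1/25.8 = 0.25623.
t = 0.56359 / 0.25623 ≈ 2.1996 hours.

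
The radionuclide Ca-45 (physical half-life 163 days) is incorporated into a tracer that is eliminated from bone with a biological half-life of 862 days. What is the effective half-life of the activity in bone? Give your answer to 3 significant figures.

137 days

1/t_eff = 1/t_phys + 1/t_biol = 1/163 + 1/862 = 0.0072951 per day.
t_eff = 163 × 862 / (163 + 862) ≈ 137.08 days.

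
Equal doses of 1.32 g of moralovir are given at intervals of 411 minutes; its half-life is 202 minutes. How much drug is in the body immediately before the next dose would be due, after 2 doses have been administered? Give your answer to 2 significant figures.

The 2 doses were given 822, 411 minutes ago.
Total = 1.32·(1/2)^(822/202) + 1.32·(1/2)^(411/202)
      = 0.07863 + 0.32217 ≈ 0.4008 g.

0.40 g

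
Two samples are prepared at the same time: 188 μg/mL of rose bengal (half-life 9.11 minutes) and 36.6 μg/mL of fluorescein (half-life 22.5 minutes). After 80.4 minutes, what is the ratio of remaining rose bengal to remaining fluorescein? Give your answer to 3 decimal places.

rose bengal: 188 × (1/2)^(80.4/9.11) = 188 × (1/2)^8.8255 ≈ 0.41441 μg/mL.
fluorescein: 36.6 × (1/2)^(80.4/22.5) = 36.6 × (1/2)^3.5733 ≈ 3.0747 μg/mL.
Ratio ≈ 0.41441 / 3.0747 ≈ 0.13478.

0.135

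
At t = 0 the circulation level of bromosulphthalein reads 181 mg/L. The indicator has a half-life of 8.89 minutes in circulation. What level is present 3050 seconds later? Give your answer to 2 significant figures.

Convert the elapsed time: 3050 seconds = 50.8333 minutes.
Number of half-lives: n = 50.8333/8.89 ≈ 5.718.
Remaining = 181 × (1/2)^5.718 = 181 × 0.018998 ≈ 3.4386 mg/L.

3.4 mg/L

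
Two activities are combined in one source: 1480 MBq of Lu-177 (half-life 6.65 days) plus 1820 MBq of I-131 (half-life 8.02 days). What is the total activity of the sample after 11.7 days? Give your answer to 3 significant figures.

Lu-177: 1480 × (1/2)^(11.7/6.65) = 1480 × (1/2)^1.7594 ≈ 437.15 MBq.
I-131: 1820 × (1/2)^(11.7/8.02) = 1820 × (1/2)^1.4589 ≈ 662.08 MBq.
Total = 437.15 + 662.08 ≈ 1099.2 MBq.

1100 MBq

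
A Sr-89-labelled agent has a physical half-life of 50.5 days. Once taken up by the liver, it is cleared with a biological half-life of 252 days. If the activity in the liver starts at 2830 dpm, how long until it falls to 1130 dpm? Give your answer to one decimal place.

1/t_eff = 1/t_phys + 1/t_biol = 1/50.5 + 1/252 = 0.02377 per day.
t_eff = 50.5 × 252 / (50.5 + 252) ≈ 42.069 days.
n = log₂(2830/1130) ≈ 1.3245; t = 1.3245 × 42.069 ≈ 55.72 days.

55.7 days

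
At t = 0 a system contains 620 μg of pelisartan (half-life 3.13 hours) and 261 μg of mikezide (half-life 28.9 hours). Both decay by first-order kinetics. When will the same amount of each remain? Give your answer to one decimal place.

Set 620·(1/2)^(t/3.13) = 261·(1/2)^(t/28.9).
Taking log₂: log₂(620/261) = t·(1/3.13 − 1/28.9).
log₂(2.3755) = 1.2482; 1/3.13 − 1/28.9 = 0.28489.
t = 1.2482 / 0.28489 ≈ 4.3815 hours.

4.4 hours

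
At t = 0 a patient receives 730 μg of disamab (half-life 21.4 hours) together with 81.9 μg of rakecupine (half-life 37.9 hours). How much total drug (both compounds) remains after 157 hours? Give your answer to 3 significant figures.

9.15 μg

disamab: 730 × (1/2)^(157/21.4) = 730 × (1/2)^7.3364 ≈ 4.5168 μg.
rakecupine: 81.9 × (1/2)^(157/37.9) = 81.9 × (1/2)^4.1425 ≈ 4.6374 μg.
Total = 4.5168 + 4.6374 ≈ 9.1542 μg.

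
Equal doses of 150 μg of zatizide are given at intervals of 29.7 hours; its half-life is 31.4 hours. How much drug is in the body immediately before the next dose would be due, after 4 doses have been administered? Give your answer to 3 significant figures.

150 μg

The 4 doses were given 118.8, 89.1, 59.4, 29.7 hours ago.
Total = 150·(1/2)^(118.8/31.4) + 150·(1/2)^(89.1/31.4) + 150·(1/2)^(59.4/31.4) + 150·(1/2)^(29.7/31.4)
      = 10.893 + 20.984 + 40.423 + 77.868 ≈ 150.17 μg.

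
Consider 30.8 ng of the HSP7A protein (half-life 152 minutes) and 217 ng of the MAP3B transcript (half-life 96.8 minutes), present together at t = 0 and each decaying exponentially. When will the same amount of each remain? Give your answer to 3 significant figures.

751 minutes

Set 30.8·(1/2)^(t/152) = 217·(1/2)^(t/96.8).
Taking log₂: log₂(30.8/217) = t·(1/152 − 1/96.8).
log₂(0.14194) = -2.8167; 1/152 − 1/96.8 = -0.0037516.
t = -2.8167 / -0.0037516 ≈ 750.79 minutes.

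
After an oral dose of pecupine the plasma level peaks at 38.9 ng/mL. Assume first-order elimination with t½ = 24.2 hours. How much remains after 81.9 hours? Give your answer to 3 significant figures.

Number of half-lives: n = 81.9/24.2 ≈ 3.3843.
Remaining = 38.9 × (1/2)^3.3843 = 38.9 × 0.095769 ≈ 3.7254 ng/mL.

3.73 ng/mL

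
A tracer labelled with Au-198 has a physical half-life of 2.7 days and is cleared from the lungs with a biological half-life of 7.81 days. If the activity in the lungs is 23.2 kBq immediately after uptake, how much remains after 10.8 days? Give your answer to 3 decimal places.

0.556 kBq

1/t_eff = 1/t_phys + 1/t_biol = 1/2.7 + 1/7.81 = 0.49841 per day.
t_eff = 2.7 × 7.81 / (2.7 + 7.81) ≈ 2.0064 days.
Remaining = 23.2 × (1/2)^(10.8/2.0064) = 23.2 × (1/2)^5.3828 ≈ 0.55602 kBq.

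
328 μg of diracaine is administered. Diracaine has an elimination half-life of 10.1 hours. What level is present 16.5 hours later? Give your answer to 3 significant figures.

Number of half-lives: n = 16.5/10.1 ≈ 1.6337.
Remaining = 328 × (1/2)^1.6337 = 328 × 0.32227 ≈ 105.7 μg.

106 μg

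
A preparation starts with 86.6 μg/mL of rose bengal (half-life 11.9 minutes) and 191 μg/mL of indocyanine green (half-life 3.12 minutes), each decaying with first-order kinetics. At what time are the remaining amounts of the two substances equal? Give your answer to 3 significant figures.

4.83 minutes

Set 86.6·(1/2)^(t/11.9) = 191·(1/2)^(t/3.12).
Taking log₂: log₂(86.6/191) = t·(1/11.9 − 1/3.12).
log₂(0.4534) = -1.1411; 1/11.9 − 1/3.12 = -0.23648.
t = -1.1411 / -0.23648 ≈ 4.8255 minutes.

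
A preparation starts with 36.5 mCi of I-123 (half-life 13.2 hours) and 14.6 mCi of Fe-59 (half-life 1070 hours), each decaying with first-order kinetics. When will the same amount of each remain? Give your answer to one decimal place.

Set 36.5·(1/2)^(t/13.2) = 14.6·(1/2)^(t/1070).
Taking log₂: log₂(36.5/14.6) = t·(1/13.2 − 1/1070).
log₂(2.5) = 1.3219; 1/13.2 − 1/1070 = 0.074823.
t = 1.3219 / 0.074823 ≈ 17.667 hours.

17.7 hours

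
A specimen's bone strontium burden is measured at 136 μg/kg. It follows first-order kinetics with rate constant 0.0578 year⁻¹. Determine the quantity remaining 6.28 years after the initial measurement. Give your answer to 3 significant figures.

t½ = ln 2 / k = 0.69315 / 0.0578 ≈ 11.992 years.
Number of half-lives: n = 6.28/11.992 ≈ 0.52368.
Remaining = 136 × (1/2)^0.52368 = 136 × 0.6956 ≈ 94.601 μg/kg.

94.6 μg/kg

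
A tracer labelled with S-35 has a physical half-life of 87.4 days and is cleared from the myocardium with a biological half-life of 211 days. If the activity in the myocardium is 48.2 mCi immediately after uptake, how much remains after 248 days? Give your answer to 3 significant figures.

2.99 mCi

1/t_eff = 1/t_phys + 1/t_biol = 1/87.4 + 1/211 = 0.016181 per day.
t_eff = 87.4 × 211 / (87.4 + 211) ≈ 61.801 days.
Remaining = 48.2 × (1/2)^(248/61.801) = 48.2 × (1/2)^4.0129 ≈ 2.9857 mCi.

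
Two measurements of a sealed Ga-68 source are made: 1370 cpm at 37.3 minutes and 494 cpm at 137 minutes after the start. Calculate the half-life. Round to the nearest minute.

Over Δt = 137 − 37.3 = 99.7 minutes, the level fell by a factor of 1370/494 ≈ 2.7733.
n = log₂(2.7733) ≈ 1.4716 half-lives, so t½ = 99.7/1.4716 ≈ 67.75 minutes.

68 minutes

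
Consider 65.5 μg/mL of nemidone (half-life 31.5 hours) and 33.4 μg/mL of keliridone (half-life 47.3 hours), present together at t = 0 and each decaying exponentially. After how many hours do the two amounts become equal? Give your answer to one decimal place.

Set 65.5·(1/2)^(t/31.5) = 33.4·(1/2)^(t/47.3).
Taking log₂: log₂(65.5/33.4) = t·(1/31.5 − 1/47.3).
log₂(1.9611) = 0.97165; 1/31.5 − 1/47.3 = 0.010604.
t = 0.97165 / 0.010604 ≈ 91.627 hours.

91.6 hours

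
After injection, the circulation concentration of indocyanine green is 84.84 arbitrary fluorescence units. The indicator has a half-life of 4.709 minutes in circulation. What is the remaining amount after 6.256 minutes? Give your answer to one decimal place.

Number of half-lives: n = 6.256/4.709 ≈ 1.3285.
Remaining = 84.84 × (1/2)^1.3285 = 84.84 × 0.39818 ≈ 33.781 arbitrary fluorescence units.

33.8 arbitrary fluorescence units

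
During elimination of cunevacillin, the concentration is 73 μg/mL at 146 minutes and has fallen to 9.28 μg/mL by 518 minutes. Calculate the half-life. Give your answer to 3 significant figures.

125 minutes

Over Δt = 518 − 146 = 372 minutes, the level fell by a factor of 73/9.28 ≈ 7.8664.
n = log₂(7.8664) ≈ 2.9757 half-lives, so t½ = 372/2.9757 ≈ 125.01 minutes.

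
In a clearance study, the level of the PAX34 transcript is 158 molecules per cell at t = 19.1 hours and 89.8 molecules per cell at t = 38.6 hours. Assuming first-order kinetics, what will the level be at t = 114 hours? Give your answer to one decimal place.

Over Δt = 38.6 − 19.1 = 19.5 hours, the level fell by a factor of 158/89.8 ≈ 1.7595.
n = log₂(1.7595) ≈ 0.81514 half-lives, so t½ = 19.5/0.81514 ≈ 23.922 hours.
From t = 38.6 to t = 114: 89.8 × (1/2)^((114−38.6)/23.922) ≈ 10.103 molecules per cell.

10.1 molecules per cell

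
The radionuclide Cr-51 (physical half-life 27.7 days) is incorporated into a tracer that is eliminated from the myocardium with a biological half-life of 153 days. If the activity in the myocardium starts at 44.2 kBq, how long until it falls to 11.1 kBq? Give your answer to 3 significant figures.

1/t_eff = 1/t_phys + 1/t_biol = 1/27.7 + 1/153 = 0.042637 per day.
t_eff = 27.7 × 153 / (27.7 + 153) ≈ 23.454 days.
n = log₂(44.2/11.1) ≈ 1.9935; t = 1.9935 × 23.454 ≈ 46.755 days.

46.8 days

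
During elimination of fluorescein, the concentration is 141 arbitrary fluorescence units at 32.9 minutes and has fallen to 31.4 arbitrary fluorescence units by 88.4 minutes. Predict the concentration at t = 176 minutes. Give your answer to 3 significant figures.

2.93 arbitrary fluorescence units

Over Δt = 88.4 − 32.9 = 55.5 minutes, the level fell by a factor of 141/31.4 ≈ 4.4904.
n = log₂(4.4904) ≈ 2.1669 half-lives, so t½ = 55.5/2.1669 ≈ 25.613 minutes.
From t = 88.4 to t = 176: 31.4 × (1/2)^((176−88.4)/25.613) ≈ 2.9334 arbitrary fluorescence units.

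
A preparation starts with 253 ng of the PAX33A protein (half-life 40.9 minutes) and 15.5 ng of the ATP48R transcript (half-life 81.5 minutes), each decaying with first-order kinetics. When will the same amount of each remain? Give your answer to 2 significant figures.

Set 253·(1/2)^(t/40.9) = 15.5·(1/2)^(t/81.5).
Taking log₂: log₂(253/15.5) = t·(1/40.9 − 1/81.5).
log₂(16.323) = 4.0288; 1/40.9 − 1/81.5 = 0.01218.
t = 4.0288 / 0.01218 ≈ 330.77 minutes.

330 minutes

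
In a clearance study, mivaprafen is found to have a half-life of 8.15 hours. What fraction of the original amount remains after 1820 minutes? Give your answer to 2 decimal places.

1820 minutes = 30.3333 hours.
n = 30.3333/8.15 ≈ 3.7219 half-lives.
Fraction remaining = (1/2)^3.7219 ≈ 0.075788.

0.08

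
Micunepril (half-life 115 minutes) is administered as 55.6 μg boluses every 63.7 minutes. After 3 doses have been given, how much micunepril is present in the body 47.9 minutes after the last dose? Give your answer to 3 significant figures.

89.4 μg

The 3 doses were given 175.3, 111.6, 47.9 minutes ago.
Total = 55.6·(1/2)^(175.3/115) + 55.6·(1/2)^(111.6/115) + 55.6·(1/2)^(47.9/115)
      = 19.329 + 28.376 + 41.657 ≈ 89.361 μg.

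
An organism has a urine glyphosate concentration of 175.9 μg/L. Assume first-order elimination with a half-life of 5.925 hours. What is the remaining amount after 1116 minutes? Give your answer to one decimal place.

Convert the elapsed time: 1116 minutes = 18.6 hours.
Number of half-lives: n = 18.6/5.925 ≈ 3.1392.
Remaining = 175.9 × (1/2)^3.1392 = 175.9 × 0.1135 ≈ 19.965 μg/L.

20.0 μg/L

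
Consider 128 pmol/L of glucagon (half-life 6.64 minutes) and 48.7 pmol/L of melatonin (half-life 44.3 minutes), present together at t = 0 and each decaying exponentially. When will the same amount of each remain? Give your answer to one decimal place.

Set 128·(1/2)^(t/6.64) = 48.7·(1/2)^(t/44.3).
Taking log₂: log₂(128/48.7) = t·(1/6.64 − 1/44.3).
log₂(2.6283) = 1.3942; 1/6.64 − 1/44.3 = 0.12803.
t = 1.3942 / 0.12803 ≈ 10.889 minutes.

10.9 minutes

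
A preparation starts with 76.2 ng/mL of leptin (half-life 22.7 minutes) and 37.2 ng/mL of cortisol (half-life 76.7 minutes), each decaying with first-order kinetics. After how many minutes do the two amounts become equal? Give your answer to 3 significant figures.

33.4 minutes

Set 76.2·(1/2)^(t/22.7) = 37.2·(1/2)^(t/76.7).
Taking log₂: log₂(76.2/37.2) = t·(1/22.7 − 1/76.7).
log₂(2.0484) = 1.0345; 1/22.7 − 1/76.7 = 0.031015.
t = 1.0345 / 0.031015 ≈ 33.354 minutes.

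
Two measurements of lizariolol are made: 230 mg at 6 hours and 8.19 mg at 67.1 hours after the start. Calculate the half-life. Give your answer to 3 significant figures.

Over Δt = 67.1 − 6 = 61.1 hours, the level fell by a factor of 230/8.19 ≈ 28.083.
n = log₂(28.083) ≈ 4.8116 half-lives, so t½ = 61.1/4.8116 ≈ 12.698 hours.

12.7 hours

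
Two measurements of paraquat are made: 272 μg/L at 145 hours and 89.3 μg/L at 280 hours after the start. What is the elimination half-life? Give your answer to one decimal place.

84.0 hours

Over Δt = 280 − 145 = 135 hours, the level fell by a factor of 272/89.3 ≈ 3.0459.
n = log₂(3.0459) ≈ 1.6069 half-lives, so t½ = 135/1.6069 ≈ 84.014 hours.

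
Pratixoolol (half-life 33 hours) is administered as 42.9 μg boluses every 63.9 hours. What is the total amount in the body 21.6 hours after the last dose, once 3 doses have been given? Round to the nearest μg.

36 μg

The 3 doses were given 149.4, 85.5, 21.6 hours ago.
Total = 42.9·(1/2)^(149.4/33) + 42.9·(1/2)^(85.5/33) + 42.9·(1/2)^(21.6/33)
      = 1.8604 + 7.1206 + 27.253 ≈ 36.234 μg.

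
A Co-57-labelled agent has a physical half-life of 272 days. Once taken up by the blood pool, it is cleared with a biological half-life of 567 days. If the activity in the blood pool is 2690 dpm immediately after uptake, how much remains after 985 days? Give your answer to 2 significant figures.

1/t_eff = 1/t_phys + 1/t_biol = 1/272 + 1/567 = 0.0054401 per day.
t_eff = 272 × 567 / (272 + 567) ≈ 183.82 days.
Remaining = 2690 × (1/2)^(985/183.82) = 2690 × (1/2)^5.3585 ≈ 65.565 dpm.

66 dpm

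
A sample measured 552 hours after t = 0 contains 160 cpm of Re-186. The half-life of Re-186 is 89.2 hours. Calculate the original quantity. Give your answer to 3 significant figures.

11700 cpm

Number of half-lives elapsed: n = 552/89.2 ≈ 6.1883.
A₀ = A × 2^n = 160 × 2^6.1883 = 160 × 72.925 ≈ 11668 cpm.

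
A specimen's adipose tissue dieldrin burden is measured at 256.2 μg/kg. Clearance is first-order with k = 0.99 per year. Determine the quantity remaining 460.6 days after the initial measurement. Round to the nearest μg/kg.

73 μg/kg

t½ = ln 2 / k = 0.69315 / 0.99 ≈ 0.70015 years.
Convert the elapsed time: 460.6 days = 1.26192 years.
Number of half-lives: n = 1.26192/0.70015 ≈ 1.8024.
Remaining = 256.2 × (1/2)^1.8024 = 256.2 × 0.28671 ≈ 73.454 μg/kg.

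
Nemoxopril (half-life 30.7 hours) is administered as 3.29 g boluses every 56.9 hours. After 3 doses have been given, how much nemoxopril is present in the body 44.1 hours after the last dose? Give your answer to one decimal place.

1.6 g

The 3 doses were given 157.9, 101, 44.1 hours ago.
Total = 3.29·(1/2)^(157.9/30.7) + 3.29·(1/2)^(101/30.7) + 3.29·(1/2)^(44.1/30.7)
      = 0.09309 + 0.33639 + 1.2155 ≈ 1.645 g.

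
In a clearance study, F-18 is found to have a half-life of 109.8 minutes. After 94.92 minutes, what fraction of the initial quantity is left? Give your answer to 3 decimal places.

n = 94.92/109.8 ≈ 0.86448 half-lives.
Fraction remaining = (1/2)^0.86448 ≈ 0.54924.

0.549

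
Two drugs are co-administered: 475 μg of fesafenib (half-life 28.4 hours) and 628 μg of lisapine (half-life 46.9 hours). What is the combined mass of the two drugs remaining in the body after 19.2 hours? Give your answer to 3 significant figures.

770 μg

fesafenib: 475 × (1/2)^(19.2/28.4) = 475 × (1/2)^0.67606 ≈ 297.29 μg.
lisapine: 628 × (1/2)^(19.2/46.9) = 628 × (1/2)^0.40938 ≈ 472.85 μg.
Total = 297.29 + 472.85 ≈ 770.14 μg.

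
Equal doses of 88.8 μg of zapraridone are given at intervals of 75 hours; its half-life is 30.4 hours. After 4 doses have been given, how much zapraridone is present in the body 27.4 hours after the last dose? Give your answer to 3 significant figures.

58.0 μg

The 4 doses were given 252.4, 177.4, 102.4, 27.4 hours ago.
Total = 88.8·(1/2)^(252.4/30.4) + 88.8·(1/2)^(177.4/30.4) + 88.8·(1/2)^(102.4/30.4) + 88.8·(1/2)^(27.4/30.4)
      = 0.28124 + 1.5551 + 8.5984 + 47.543 ≈ 57.978 μg.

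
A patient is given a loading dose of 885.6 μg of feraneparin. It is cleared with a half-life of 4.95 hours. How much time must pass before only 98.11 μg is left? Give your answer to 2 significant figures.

Fraction remaining = 98.11/885.6 ≈ 0.11078.
n = log₂(885.6/98.11) = ln(9.0266)/ln 2 ≈ 3.1742 half-lives.
t = n × t½ = 3.1742 × 4.95 ≈ 15.712 hours.

16 hours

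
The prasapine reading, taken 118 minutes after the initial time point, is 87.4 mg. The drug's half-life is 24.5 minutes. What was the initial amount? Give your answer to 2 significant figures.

2500 mg

Number of half-lives elapsed: n = 118/24.5 ≈ 4.8163.
A₀ = A × 2^n = 87.4 × 2^4.8163 = 87.4 × 28.175 ≈ 2462.5 mg.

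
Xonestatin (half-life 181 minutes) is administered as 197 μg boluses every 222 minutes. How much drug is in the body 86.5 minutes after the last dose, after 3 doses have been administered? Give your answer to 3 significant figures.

The 3 doses were given 530.5, 308.5, 86.5 minutes ago.
Total = 197·(1/2)^(530.5/181) + 197·(1/2)^(308.5/181) + 197·(1/2)^(86.5/181)
      = 25.832 + 60.448 + 141.45 ≈ 227.73 μg.

228 μg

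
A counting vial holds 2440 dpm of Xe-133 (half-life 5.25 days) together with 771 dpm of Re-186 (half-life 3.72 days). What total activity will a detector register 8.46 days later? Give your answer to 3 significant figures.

958 dpm

Xe-133: 2440 × (1/2)^(8.46/5.25) = 2440 × (1/2)^1.6114 ≈ 798.55 dpm.
Re-186: 771 × (1/2)^(8.46/3.72) = 771 × (1/2)^2.2742 ≈ 159.39 dpm.
Total = 798.55 + 159.39 ≈ 957.94 dpm.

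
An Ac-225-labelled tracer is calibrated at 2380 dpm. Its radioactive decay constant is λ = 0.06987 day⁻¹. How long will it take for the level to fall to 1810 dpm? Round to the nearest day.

t½ = ln 2 / λ = 0.69315 / 0.06987 ≈ 9.9205 days.
Fraction remaining = 1810/2380 ≈ 0.7605.
n = log₂(2380/1810) = ln(1.3149)/ln 2 ≈ 0.39497 half-lives.
t = n × t½ = 0.39497 × 9.9205 ≈ 3.9183 days.

4 days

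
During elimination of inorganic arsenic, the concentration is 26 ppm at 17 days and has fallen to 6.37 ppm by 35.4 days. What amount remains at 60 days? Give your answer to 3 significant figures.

0.972 ppm

Over Δt = 35.4 − 17 = 18.4 days, the level fell by a factor of 26/6.37 ≈ 4.0816.
n = log₂(4.0816) ≈ 2.0291 half-lives, so t½ = 18.4/2.0291 ≈ 9.0679 days.
From t = 35.4 to t = 60: 6.37 × (1/2)^((60−35.4)/9.0679) ≈ 0.97159 ppm.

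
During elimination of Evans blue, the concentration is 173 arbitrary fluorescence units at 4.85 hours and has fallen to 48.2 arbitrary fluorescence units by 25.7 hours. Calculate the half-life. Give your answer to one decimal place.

Over Δt = 25.7 − 4.85 = 20.85 hours, the level fell by a factor of 173/48.2 ≈ 3.5892.
n = log₂(3.5892) ≈ 1.8437 half-lives, so t½ = 20.85/1.8437 ≈ 11.309 hours.

11.3 hours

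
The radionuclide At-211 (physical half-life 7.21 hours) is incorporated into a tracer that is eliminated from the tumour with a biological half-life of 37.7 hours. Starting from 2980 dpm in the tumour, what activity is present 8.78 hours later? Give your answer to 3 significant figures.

1/t_eff = 1/t_phys + 1/t_biol = 1/7.21 + 1/37.7 = 0.16522 per hour.
t_eff = 7.21 × 37.7 / (7.21 + 37.7) ≈ 6.0525 hours.
Remaining = 2980 × (1/2)^(8.78/6.0525) = 2980 × (1/2)^1.4506 ≈ 1090.3 dpm.

1090 dpm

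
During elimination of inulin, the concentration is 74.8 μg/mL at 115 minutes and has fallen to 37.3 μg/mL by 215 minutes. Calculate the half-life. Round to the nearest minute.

100 minutes

Over Δt = 215 − 115 = 100 minutes, the level fell by a factor of 74.8/37.3 ≈ 2.0054.
n = log₂(2.0054) ≈ 1.0039 half-lives, so t½ = 100/1.0039 ≈ 99.615 minutes.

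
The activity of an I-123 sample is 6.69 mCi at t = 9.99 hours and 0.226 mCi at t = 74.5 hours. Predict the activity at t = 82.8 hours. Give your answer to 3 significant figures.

0.146 mCi

Over Δt = 74.5 − 9.99 = 64.51 hours, the level fell by a factor of 6.69/0.226 ≈ 29.602.
n = log₂(29.602) ≈ 4.8876 half-lives, so t½ = 64.51/4.8876 ≈ 13.199 hours.
From t = 74.5 to t = 82.8: 0.226 × (1/2)^((82.8−74.5)/13.199) ≈ 0.14615 mCi.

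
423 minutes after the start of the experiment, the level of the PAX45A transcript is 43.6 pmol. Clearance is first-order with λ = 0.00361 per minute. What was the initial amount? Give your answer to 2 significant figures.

t½ = ln 2 / λ = 0.69315 / 0.00361 ≈ 192.01 minutes.
Number of half-lives elapsed: n = 423/192.01 ≈ 2.203.
A₀ = A × 2^n = 43.6 × 2^2.203 = 43.6 × 4.6045 ≈ 200.76 pmol.

200 pmol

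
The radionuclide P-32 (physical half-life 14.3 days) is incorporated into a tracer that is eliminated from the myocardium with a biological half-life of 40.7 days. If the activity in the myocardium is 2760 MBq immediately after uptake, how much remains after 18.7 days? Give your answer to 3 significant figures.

1/t_eff = 1/t_phys + 1/t_biol = 1/14.3 + 1/40.7 = 0.0945 per day.
t_eff = 14.3 × 40.7 / (14.3 + 40.7) ≈ 10.582 days.
Remaining = 2760 × (1/2)^(18.7/10.582) = 2760 × (1/2)^1.7672 ≈ 810.86 MBq.

811 MBq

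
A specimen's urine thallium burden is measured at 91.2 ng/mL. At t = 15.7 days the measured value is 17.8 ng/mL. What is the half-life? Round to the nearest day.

A/A₀ = 17.8/91.2 ≈ 0.19518.
n = log₂(5.1236) ≈ 2.3572 half-lives elapsed in 15.7 days.
t½ = 15.7/2.3572 ≈ 6.6606 days.

7 days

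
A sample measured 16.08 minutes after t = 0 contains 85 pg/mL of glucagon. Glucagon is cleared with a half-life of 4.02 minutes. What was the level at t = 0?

1360 pg/mL

Number of half-lives elapsed: n = 16.08/4.02 ≈ 4.
A₀ = A × 2^n = 85 × 2^4 = 85 × 16 ≈ 1360 pg/mL.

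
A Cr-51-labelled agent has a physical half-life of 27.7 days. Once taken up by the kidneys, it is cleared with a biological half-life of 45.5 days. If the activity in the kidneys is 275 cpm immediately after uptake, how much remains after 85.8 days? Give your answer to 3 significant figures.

8.69 cpm

1/t_eff = 1/t_phys + 1/t_biol = 1/27.7 + 1/45.5 = 0.058079 per day.
t_eff = 27.7 × 45.5 / (27.7 + 45.5) ≈ 17.218 days.
Remaining = 275 × (1/2)^(85.8/17.218) = 275 × (1/2)^4.9832 ≈ 8.6945 cpm.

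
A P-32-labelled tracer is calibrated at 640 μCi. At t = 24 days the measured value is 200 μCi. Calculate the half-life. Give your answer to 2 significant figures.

14 days

A/A₀ = 200/640 ≈ 0.3125.
n = log₂(3.2) ≈ 1.6781 half-lives elapsed in 24 days.
t½ = 24/1.6781 ≈ 14.302 days.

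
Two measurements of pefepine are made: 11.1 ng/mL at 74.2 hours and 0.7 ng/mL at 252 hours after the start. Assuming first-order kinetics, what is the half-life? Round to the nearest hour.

45 hours

Over Δt = 252 − 74.2 = 177.8 hours, the level fell by a factor of 11.1/0.7 ≈ 15.857.
n = log₂(15.857) ≈ 3.9871 half-lives, so t½ = 177.8/3.9871 ≈ 44.594 hours.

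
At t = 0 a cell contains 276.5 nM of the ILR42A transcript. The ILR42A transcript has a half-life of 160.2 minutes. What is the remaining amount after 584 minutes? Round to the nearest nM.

22 nM

Number of half-lives: n = 584/160.2 ≈ 3.6454.
Remaining = 276.5 × (1/2)^3.6454 = 276.5 × 0.079912 ≈ 22.096 nM.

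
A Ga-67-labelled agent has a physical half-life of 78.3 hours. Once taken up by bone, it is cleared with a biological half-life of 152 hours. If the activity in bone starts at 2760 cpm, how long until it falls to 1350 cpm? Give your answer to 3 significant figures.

1/t_eff = 1/t_phys + 1/t_biol = 1/78.3 + 1/152 = 0.01935 per hour.
t_eff = 78.3 × 152 / (78.3 + 152) ≈ 51.679 hours.
n = log₂(2760/1350) ≈ 1.0317; t = 1.0317 × 51.679 ≈ 53.317 hours.

53.3 hours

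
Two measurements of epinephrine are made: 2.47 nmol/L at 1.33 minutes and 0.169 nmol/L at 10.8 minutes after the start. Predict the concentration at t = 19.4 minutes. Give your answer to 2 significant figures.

0.015 nmol/L

Over Δt = 10.8 − 1.33 = 9.47 minutes, the level fell by a factor of 2.47/0.169 ≈ 14.615.
n = log₂(14.615) ≈ 3.8694 half-lives, so t½ = 9.47/3.8694 ≈ 2.4474 minutes.
From t = 10.8 to t = 19.4: 0.169 × (1/2)^((19.4−10.8)/2.4474) ≈ 0.014794 nmol/L.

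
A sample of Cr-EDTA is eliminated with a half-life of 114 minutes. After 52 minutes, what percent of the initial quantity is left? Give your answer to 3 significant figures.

72.9%

n = 52/114 ≈ 0.45614 half-lives.
Fraction remaining = (1/2)^0.45614 ≈ 0.72893, i.e. 72.893%.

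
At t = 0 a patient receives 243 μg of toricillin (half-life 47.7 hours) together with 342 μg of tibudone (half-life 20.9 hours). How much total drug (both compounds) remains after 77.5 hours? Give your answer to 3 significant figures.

toricillin: 243 × (1/2)^(77.5/47.7) = 243 × (1/2)^1.6247 ≈ 78.797 μg.
tibudone: 342 × (1/2)^(77.5/20.9) = 342 × (1/2)^3.7081 ≈ 26.168 μg.
Total = 78.797 + 26.168 ≈ 104.97 μg.

105 μg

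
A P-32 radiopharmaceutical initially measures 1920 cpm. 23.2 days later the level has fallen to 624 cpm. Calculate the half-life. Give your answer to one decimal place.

A/A₀ = 624/1920 ≈ 0.325.
n = log₂(3.0769) ≈ 1.6215 half-lives elapsed in 23.2 days.
t½ = 23.2/1.6215 ≈ 14.308 days.

14.3 days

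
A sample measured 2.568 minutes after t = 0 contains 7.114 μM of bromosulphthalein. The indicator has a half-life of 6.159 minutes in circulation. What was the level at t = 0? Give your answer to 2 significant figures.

Number of half-lives elapsed: n = 2.568/6.159 ≈ 0.41695.
A₀ = A × 2^n = 7.114 × 2^0.41695 = 7.114 × 1.3351 ≈ 9.4979 μM.

9.5 μM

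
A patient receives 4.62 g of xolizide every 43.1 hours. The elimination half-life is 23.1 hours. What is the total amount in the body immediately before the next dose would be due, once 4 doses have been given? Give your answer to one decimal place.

1.7 g

The 4 doses were given 172.4, 129.3, 86.2, 43.1 hours ago.
Total = 4.62·(1/2)^(172.4/23.1) + 4.62·(1/2)^(129.3/23.1) + 4.62·(1/2)^(86.2/23.1) + 4.62·(1/2)^(43.1/23.1)
      = 0.026181 + 0.095424 + 0.34779 + 1.2676 ≈ 1.737 g.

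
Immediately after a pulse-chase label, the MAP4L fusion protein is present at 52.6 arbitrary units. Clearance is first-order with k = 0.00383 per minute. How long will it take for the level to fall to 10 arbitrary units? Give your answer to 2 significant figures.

430 minutes

t½ = ln 2 / k = 0.69315 / 0.00383 ≈ 180.98 minutes.
Fraction remaining = 10/52.6 ≈ 0.19011.
n = log₂(52.6/10) = ln(5.26)/ln 2 ≈ 2.3951 half-lives.
t = n × t½ = 2.3951 × 180.98 ≈ 433.45 minutes.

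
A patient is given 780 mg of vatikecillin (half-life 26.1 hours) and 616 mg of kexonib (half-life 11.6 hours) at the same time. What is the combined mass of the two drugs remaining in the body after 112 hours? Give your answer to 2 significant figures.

41 mg

vatikecillin: 780 × (1/2)^(112/26.1) = 780 × (1/2)^4.2912 ≈ 39.84 mg.
kexonib: 616 × (1/2)^(112/11.6) = 616 × (1/2)^9.6552 ≈ 0.76398 mg.
Total = 39.84 + 0.76398 ≈ 40.604 mg.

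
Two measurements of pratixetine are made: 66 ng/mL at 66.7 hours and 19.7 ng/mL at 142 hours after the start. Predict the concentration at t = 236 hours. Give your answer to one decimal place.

Over Δt = 142 − 66.7 = 75.3 hours, the level fell by a factor of 66/19.7 ≈ 3.3503.
n = log₂(3.3503) ≈ 1.7443 half-lives, so t½ = 75.3/1.7443 ≈ 43.17 hours.
From t = 142 to t = 236: 19.7 × (1/2)^((236−142)/43.17) ≈ 4.355 ng/mL.

4.4 ng/mL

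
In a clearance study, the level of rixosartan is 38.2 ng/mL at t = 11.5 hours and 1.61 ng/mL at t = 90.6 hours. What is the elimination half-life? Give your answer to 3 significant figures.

Over Δt = 90.6 − 11.5 = 79.1 hours, the level fell by a factor of 38.2/1.61 ≈ 23.727.
n = log₂(23.727) ≈ 4.5684 half-lives, so t½ = 79.1/4.5684 ≈ 17.314 hours.

17.3 hours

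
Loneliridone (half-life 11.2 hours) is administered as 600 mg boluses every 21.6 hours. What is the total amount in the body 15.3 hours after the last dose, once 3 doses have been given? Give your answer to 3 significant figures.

310 mg

The 3 doses were given 58.5, 36.9, 15.3 hours ago.
Total = 600·(1/2)^(58.5/11.2) + 600·(1/2)^(36.9/11.2) + 600·(1/2)^(15.3/11.2)
      = 16.062 + 61.146 + 232.77 ≈ 309.98 mg.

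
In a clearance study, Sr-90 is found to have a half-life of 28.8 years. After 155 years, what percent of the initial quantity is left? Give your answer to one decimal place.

n = 155/28.8 ≈ 5.3819 half-lives.
Fraction remaining = (1/2)^5.3819 ≈ 0.023981, i.e. 2.3981%.

2.4%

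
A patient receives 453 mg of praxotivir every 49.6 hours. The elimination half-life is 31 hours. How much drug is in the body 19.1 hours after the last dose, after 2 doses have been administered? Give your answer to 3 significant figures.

393 mg

The 2 doses were given 68.7, 19.1 hours ago.
Total = 453·(1/2)^(68.7/31) + 453·(1/2)^(19.1/31)
      = 97.494 + 295.55 ≈ 393.04 mg.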